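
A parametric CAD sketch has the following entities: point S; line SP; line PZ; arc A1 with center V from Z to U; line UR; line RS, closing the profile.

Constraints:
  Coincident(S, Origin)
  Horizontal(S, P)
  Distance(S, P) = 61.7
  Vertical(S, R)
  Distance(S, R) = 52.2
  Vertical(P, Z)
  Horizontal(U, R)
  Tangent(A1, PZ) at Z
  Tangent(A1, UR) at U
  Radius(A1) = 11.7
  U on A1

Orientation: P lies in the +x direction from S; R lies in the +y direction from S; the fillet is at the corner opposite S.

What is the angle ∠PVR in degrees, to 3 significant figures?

119°

S is at the origin; S and P share the same y with |SP| = 61.7 and P on the +x side, so P = (61.7, 0.00). S and R share the same x with |SR| = 52.2 and R on the +y side, so R = (0.00, 52.2). The virtual corner opposite S is at (61.7, 52.2). Since A1 is tangent to PZ there, VZ ⟂ PZ and since A1 is tangent to UR there, VU ⟂ UR, with radius 11.7, so the center V sits 11.7 in from both sides at V = (50.0, 40.5). Then cos ∠PVR = VP·VR / (|VP||VR|), giving 119°.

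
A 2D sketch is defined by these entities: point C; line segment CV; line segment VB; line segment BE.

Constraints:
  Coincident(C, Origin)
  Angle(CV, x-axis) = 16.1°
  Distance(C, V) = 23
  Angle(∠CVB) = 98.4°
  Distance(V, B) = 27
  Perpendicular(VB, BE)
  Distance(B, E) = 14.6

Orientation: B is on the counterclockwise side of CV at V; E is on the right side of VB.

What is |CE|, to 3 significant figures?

48.1

C is at the origin; CV runs at 16.1° with length 23.0, so V = 23.0·(cos 16.1°, sin 16.1°) = (22.1, 6.38). ∠CVB = 98.4°, so VB runs at 16.1° + (180° − 98.4°) = 97.7° from the x-axis; with |VB| = 27.0, B = V + 27.0·(cos 97.7°, sin 97.7°) = (18.5, 33.1). The perpendicularity gives BE at right angles to VB; with |BE| = 14.6 on the right of VB, E = B + 14.6·(0.991, 0.134) = (32.9, 35.1). Then |CE| = |E − C| = 48.1.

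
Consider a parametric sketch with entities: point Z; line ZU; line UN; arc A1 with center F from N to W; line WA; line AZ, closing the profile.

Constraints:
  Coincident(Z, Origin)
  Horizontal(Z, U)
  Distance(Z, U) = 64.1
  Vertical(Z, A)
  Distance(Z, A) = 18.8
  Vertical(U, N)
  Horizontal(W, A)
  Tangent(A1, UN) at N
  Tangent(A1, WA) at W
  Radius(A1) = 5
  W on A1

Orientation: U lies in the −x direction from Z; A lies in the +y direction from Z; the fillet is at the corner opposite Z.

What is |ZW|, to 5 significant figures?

62.018

Z is at the origin; Z and U share the same y with |ZU| = 64.1 and U on the −x side, so U = (-64.100, 0.0000). Z and A share the same x with |ZA| = 18.8 and A on the +y side, so A = (0.0000, 18.800). The virtual corner opposite Z is at (-64.100, 18.800). Tangency of A1 to UN means the radius FN is perpendicular to UN and A1 meets WA tangentially, so FW is at right angles to WA, with radius 5.0, so the center F sits 5.0 in from both sides at F = (-59.100, 13.800). That places the tangent points at N = (-64.100, 13.800) on UN and W = (-59.100, 18.800) on WA. Then |ZW| = |W − Z| = 62.018.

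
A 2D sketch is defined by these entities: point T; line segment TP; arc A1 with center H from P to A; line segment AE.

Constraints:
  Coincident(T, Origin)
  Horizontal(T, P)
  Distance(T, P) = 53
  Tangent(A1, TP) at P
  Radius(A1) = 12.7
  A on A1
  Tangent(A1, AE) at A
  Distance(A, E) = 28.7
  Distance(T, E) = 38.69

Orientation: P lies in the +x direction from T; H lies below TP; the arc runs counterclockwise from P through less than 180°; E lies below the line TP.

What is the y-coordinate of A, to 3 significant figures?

-5.32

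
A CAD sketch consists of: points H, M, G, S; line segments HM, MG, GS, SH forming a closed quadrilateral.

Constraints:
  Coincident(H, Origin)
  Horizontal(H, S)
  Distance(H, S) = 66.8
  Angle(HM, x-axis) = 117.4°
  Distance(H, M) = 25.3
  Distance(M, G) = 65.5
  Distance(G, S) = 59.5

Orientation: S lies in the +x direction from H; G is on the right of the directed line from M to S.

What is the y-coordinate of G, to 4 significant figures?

-35.43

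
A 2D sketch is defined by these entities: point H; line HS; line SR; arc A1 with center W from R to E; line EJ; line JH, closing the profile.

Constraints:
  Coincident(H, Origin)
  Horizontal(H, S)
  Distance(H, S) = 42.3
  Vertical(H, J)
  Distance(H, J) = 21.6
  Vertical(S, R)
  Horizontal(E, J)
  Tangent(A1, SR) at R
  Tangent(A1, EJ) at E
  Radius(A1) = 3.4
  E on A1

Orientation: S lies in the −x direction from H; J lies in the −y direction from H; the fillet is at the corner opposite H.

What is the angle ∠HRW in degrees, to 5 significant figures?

23.280°

H is at the origin; H and S share the same y with |HS| = 42.3 and S on the −x side, so S = (-42.300, 0.0000). H and J share the same x with |HJ| = 21.6 and J on the −y side, so J = (0.0000, -21.600). The virtual corner opposite H is at (-42.300, -21.600). Since A1 is tangent to SR there, WR ⟂ SR and since A1 is tangent to EJ there, WE ⟂ EJ, with radius 3.4, so the center W sits 3.4 in from both sides at W = (-38.900, -18.200). That places the tangent points at R = (-42.300, -18.200) on SR and E = (-38.900, -21.600) on EJ. Then cos ∠HRW = RH·RW / (|RH||RW|), giving 23.280°.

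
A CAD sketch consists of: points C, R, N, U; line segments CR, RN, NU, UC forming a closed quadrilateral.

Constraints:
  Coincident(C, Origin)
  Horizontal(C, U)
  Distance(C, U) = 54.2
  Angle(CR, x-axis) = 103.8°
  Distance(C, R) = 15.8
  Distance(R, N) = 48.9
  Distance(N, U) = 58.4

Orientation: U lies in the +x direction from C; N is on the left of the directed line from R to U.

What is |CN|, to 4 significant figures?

59.45

C is at the origin; CU is horizontal with |CU| = 54.2 and U in +x, so U = (54.2, 0). CR runs at 103.8° with |CR| = 15.8, so R = (-3.769, 15.34). N is determined by |RN| = 48.9 and |NU| = 58.4 together: it lies at the intersection of circle(R, 48.9) and circle(U, 58.4). With |RU| = 59.97, the foot of the radical line on RU is 21.48 from R and the perpendicular offset is √(48.9² − 21.48²) = 43.93. Taking the left-of-RU solution: N = (28.24, 52.31).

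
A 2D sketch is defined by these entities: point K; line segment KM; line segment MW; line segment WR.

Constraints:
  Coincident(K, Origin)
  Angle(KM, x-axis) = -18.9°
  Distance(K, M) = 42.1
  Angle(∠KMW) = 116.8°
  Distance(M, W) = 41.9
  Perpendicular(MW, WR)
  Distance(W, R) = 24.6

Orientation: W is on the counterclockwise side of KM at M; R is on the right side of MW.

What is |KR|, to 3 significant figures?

87.0

K is at the origin; KM runs at -18.9° with length 42.1, so M = 42.1·(cos -18.9°, sin -18.9°) = (39.8, -13.6). ∠KMW = 116.8°, so MW runs at -18.9° + (180° − 116.8°) = 44.3° from the x-axis; with |MW| = 41.9, W = M + 41.9·(cos 44.3°, sin 44.3°) = (69.8, 15.6). MW ⟂ WR; with |WR| = 24.6 on the right of MW, R = W + 24.6·(0.698, -0.716) = (87.0, -1.98). Then |KR| = |R − K| = 87.0.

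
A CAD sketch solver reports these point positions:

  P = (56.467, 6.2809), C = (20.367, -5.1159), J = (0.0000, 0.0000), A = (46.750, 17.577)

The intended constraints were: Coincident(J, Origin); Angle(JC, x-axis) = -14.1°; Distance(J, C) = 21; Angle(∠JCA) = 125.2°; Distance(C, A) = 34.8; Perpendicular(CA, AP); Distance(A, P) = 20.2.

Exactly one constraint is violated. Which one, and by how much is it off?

Distance(A, P) = 20.2 — off by 5.30.

J = (0.00, 0.00) ✓; JC at -14.10° ✓; |JC| = 21.00 ✓; ∠JCA = 125.2° ✓; |CA| = 34.80 ✓; ∠(CA, AP) = 90.00° ✓; |AP| = 14.90 ✗.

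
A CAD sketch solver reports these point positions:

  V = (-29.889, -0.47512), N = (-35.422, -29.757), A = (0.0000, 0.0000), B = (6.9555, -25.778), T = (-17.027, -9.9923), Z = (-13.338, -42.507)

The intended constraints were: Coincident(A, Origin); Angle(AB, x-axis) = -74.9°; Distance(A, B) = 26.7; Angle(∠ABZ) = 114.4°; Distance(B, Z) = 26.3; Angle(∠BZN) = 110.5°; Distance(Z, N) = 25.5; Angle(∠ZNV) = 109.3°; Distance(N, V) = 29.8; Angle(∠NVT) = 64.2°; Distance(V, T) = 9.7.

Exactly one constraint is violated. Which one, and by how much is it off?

Distance(V, T) = 9.7 — off by 6.30.

A = (0.00, 0.00) ✓; AB at -74.90° ✓; |AB| = 26.70 ✓; ∠ABZ = 114.4° ✓; |BZ| = 26.30 ✓; ∠BZN = 110.5° ✓; |ZN| = 25.50 ✓; ∠ZNV = 109.3° ✓; |NV| = 29.80 ✓; ∠NVT = 64.20° ✓; |VT| = 16.00 ✗.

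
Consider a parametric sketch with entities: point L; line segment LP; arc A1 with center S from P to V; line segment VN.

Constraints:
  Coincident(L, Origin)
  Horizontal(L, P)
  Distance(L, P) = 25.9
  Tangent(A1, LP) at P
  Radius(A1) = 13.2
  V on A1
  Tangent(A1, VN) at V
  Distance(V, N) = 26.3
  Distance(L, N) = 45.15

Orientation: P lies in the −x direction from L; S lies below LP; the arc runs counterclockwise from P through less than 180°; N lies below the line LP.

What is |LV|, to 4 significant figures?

41.93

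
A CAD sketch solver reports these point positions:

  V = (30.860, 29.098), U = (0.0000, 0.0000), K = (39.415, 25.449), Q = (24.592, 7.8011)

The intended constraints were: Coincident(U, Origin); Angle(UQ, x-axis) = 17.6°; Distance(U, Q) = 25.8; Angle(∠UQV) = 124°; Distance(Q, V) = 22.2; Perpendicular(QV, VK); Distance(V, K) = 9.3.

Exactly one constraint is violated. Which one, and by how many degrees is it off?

Perpendicular(QV, VK) — off by 6.70°.

U = (0.00, 0.00) ✓; UQ at 17.60° ✓; |UQ| = 25.80 ✓; ∠UQV = 124.0° ✓; |QV| = 22.20 ✓; ∠(QV, VK) = 96.70° ✗; |VK| = 9.301 ✓.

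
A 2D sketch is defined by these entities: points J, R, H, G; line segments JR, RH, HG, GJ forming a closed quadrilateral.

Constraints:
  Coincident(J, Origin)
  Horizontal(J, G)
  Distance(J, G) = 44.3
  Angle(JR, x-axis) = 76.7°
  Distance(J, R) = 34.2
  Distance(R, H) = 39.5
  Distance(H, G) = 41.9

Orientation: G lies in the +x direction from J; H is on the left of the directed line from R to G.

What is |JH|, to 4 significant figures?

62.50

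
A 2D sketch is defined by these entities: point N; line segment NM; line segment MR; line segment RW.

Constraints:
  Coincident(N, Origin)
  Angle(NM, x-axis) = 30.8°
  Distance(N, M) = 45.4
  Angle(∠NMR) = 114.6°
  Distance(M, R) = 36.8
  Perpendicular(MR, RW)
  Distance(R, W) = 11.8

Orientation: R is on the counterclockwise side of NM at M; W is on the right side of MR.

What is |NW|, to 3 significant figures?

76.9

∠NMR = 114.6°, so MR runs at 30.8° + (180° − 114.6°) = 96.2° from the x-axis; with |MR| = 36.8, R = M + 36.8·(cos 96.2°, sin 96.2°) = (35.0, 59.8). The perpendicularity gives RW at right angles to MR; with |RW| = 11.8 on the right of MR, W = R + 11.8·(0.994, 0.108) = (46.8, 61.1). Then |NW| = |W − N| = 76.9.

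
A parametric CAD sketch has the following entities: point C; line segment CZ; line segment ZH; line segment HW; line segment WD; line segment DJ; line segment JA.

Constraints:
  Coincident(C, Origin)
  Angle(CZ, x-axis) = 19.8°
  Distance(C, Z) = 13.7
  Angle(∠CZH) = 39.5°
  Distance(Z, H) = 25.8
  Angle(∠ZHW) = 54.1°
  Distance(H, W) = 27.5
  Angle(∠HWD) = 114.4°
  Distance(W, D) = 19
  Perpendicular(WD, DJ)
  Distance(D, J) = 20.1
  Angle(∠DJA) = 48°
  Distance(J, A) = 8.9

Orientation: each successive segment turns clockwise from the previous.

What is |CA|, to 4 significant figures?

10.58

C is at the origin; CZ runs at 19.8° with length 13.7, so Z = (12.89, 4.641). ∠CZH = 39.5° gives ZH at -120.7° from the x-axis; with |ZH| = 25.8, H = (-0.2819, -17.54). ∠ZHW = 54.1° gives HW at 113.4° from the x-axis; with |HW| = 27.5, W = (-11.20, 7.695). ∠HWD = 114.4° gives WD at 47.80° from the x-axis; with |WD| = 19.0, D = (1.559, 21.77). WD ⟂ DJ, so DJ runs at -42.20°; with |DJ| = 20.1, J = (16.45, 8.268). ∠DJA = 48.0° gives JA at -174.2° from the x-axis; with |JA| = 8.9, A = (7.595, 7.369). Then |CA| = |A − C| = 10.58.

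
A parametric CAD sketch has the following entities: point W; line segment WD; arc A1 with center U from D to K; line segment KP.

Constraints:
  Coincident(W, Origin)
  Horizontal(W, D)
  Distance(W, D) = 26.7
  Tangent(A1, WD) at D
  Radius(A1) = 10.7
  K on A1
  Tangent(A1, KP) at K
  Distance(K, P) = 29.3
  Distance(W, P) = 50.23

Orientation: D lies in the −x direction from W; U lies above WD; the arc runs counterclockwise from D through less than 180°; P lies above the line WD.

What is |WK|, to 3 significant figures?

22.3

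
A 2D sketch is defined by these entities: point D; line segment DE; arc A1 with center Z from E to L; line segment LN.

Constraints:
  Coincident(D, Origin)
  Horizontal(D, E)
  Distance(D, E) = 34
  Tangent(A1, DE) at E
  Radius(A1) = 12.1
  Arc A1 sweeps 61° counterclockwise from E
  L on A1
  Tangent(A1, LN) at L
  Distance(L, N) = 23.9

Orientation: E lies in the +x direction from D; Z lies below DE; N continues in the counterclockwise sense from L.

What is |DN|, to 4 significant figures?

29.60

D is at the origin; DE is horizontal with |DE| = 34.0 and E on the +x side, so E = (34.00, 0.000). A1 meets DE tangentially, so ZE is at right angles to DE, so Z = E + (0, -12.1) = (34.00, -12.10). On A1, E sits at bearing 90° from Z; a 61° counterclockwise sweep puts L at bearing 151°, so L = Z + 12.1·(cos 151°, sin 151°) = (23.42, -6.234). A1 meets LN tangentially, so ZL is at right angles to LN, so LN runs along (−sin 151°, cos 151°); with |LN| = 23.9, N = (11.83, -27.14). Then |DN| = |N − D| = 29.60.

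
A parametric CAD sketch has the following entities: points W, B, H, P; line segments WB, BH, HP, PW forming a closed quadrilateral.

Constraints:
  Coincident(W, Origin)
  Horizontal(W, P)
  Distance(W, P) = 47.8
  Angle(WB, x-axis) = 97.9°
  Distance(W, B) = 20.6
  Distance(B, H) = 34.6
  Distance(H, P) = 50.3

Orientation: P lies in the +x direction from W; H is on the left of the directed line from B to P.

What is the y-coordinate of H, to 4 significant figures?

43.65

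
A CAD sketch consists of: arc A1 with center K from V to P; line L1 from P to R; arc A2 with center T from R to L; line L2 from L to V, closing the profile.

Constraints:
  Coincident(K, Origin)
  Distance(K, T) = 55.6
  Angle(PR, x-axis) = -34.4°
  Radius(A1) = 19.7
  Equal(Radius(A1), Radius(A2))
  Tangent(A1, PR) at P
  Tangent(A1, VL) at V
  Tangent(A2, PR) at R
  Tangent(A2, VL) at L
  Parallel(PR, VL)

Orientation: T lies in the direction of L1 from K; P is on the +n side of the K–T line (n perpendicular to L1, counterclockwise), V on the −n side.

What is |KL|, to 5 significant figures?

58.987

Tangency of A1 to both parallel lines with radius 19.7 puts P and V at K ± 19.7·n: P = (11.130, 16.255), V = (-11.130, -16.255). Equal radii place R and L the same way about T: R = T + 19.7·n = (57.006, -15.157), L = T − 19.7·n = (34.746, -47.667). Then |KL| = |L − K| = 58.987.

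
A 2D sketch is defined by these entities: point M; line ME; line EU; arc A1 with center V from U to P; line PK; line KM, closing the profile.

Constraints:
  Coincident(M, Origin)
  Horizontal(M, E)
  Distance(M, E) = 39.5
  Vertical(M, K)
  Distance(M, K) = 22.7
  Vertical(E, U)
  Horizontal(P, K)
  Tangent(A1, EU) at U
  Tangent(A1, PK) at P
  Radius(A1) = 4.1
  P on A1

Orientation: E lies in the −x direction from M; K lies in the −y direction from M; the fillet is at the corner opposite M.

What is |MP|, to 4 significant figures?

42.05

The virtual corner opposite M is at (-39.50, -22.70). The tangent condition forces VU to be normal to EU and the tangent condition forces VP to be normal to PK, with radius 4.1, so the center V sits 4.1 in from both sides at V = (-35.40, -18.60). That places the tangent points at U = (-39.50, -18.60) on EU and P = (-35.40, -22.70) on PK. Then |MP| = |P − M| = 42.05.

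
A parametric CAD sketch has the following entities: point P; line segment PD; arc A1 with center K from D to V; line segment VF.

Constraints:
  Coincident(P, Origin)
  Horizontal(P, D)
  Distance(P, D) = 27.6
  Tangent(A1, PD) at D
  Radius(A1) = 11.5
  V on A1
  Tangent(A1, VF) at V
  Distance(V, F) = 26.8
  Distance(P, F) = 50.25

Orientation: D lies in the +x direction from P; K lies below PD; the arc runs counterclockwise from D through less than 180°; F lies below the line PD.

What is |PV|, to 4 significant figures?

24.13

Checks: |KV| = 11.50 ✓; ∠(KV, VF) = 90.00° ✓; |VF| = 26.80 ✓; |PF| = 50.25 ✓.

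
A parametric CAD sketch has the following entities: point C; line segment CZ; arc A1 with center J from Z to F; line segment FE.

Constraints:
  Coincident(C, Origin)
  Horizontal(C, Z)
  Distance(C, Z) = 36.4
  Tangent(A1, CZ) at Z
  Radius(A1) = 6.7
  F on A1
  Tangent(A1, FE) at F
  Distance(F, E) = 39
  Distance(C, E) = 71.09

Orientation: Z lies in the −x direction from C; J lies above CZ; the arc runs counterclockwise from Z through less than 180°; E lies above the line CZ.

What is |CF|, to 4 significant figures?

33.73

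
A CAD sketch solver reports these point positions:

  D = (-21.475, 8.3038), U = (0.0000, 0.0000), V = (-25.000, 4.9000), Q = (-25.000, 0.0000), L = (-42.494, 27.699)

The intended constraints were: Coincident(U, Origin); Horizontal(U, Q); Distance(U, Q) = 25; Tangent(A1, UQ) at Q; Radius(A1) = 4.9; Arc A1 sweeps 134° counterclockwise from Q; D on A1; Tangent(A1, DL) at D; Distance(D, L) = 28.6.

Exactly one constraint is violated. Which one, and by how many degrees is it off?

Tangent(A1, DL) at D — off by 3.30°.

U = (0.00, 0.00) ✓; U.y = 0.00, Q.y = 0.00 ✓; |UQ| = 25.00 ✓; ∠(VQ, QU) = 90.00° ✓; |VQ| = 4.900 ✓; bearing(V→D) − bearing(V→Q) = 134.0° ✓; |VD| = 4.900 ✓; ∠(VD, DL) = 86.70° ✗; |DL| = 28.60 ✓.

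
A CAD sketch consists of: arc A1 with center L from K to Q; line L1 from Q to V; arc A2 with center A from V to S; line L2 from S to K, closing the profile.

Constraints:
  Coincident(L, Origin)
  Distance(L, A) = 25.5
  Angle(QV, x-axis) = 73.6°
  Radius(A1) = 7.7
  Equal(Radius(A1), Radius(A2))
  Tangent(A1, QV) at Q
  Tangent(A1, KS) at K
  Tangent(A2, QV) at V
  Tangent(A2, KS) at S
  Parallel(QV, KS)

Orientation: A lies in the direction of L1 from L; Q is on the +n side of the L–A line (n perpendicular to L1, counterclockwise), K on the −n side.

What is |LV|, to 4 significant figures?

26.64

Tangency of A1 to both parallel lines with radius 7.7 puts Q and K at L ± 7.7·n: Q = (-7.387, 2.174), K = (7.387, -2.174). Equal radii place V and S the same way about A: V = A + 7.7·n = (-0.1870, 26.64), S = A − 7.7·n = (14.59, 22.29). Then |LV| = |V − L| = 26.64.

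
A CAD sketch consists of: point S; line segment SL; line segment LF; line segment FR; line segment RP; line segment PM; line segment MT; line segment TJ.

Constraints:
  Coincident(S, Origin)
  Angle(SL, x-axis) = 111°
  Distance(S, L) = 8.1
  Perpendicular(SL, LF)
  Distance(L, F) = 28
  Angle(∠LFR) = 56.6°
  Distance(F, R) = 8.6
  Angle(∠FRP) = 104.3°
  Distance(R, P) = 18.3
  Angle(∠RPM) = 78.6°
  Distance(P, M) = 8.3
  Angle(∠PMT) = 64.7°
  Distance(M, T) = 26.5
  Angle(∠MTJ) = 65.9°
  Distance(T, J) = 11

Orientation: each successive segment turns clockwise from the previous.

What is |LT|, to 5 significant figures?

29.727

∠RPM = 78.6° gives PM at 80.500° from the x-axis; with |PM| = 8.3, M = (4.4707, 16.776). ∠PMT = 64.7° gives MT at -34.800° from the x-axis; with |MT| = 26.5, T = (26.231, 1.6524). Then |LT| = |T − L| = 29.727.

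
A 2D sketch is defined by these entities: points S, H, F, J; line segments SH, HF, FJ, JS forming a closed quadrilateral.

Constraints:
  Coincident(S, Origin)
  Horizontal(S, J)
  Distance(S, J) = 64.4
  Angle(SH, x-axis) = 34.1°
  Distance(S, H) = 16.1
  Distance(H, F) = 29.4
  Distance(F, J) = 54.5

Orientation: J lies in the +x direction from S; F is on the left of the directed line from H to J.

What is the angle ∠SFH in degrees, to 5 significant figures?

12.181°

Checks: |HF| = 29.40 ✓; |FJ| = 54.50 ✓.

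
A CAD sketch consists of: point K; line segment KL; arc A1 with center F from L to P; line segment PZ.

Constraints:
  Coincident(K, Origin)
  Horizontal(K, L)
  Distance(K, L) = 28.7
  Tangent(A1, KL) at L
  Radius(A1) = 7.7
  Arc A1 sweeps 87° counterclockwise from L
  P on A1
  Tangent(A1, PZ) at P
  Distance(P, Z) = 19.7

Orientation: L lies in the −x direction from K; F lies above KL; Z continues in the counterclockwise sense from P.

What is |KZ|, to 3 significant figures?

33.6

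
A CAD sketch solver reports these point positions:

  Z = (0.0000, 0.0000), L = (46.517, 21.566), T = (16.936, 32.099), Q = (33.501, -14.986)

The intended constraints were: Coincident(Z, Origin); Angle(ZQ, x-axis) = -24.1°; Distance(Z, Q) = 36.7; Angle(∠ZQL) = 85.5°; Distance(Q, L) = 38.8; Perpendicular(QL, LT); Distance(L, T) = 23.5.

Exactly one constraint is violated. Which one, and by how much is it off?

Distance(L, T) = 23.5 — off by 7.90.

Z = (0.00, 0.00) ✓; ZQ at -24.10° ✓; |ZQ| = 36.70 ✓; ∠ZQL = 85.50° ✓; |QL| = 38.80 ✓; ∠(QL, LT) = 90.00° ✓; |LT| = 31.40 ✗.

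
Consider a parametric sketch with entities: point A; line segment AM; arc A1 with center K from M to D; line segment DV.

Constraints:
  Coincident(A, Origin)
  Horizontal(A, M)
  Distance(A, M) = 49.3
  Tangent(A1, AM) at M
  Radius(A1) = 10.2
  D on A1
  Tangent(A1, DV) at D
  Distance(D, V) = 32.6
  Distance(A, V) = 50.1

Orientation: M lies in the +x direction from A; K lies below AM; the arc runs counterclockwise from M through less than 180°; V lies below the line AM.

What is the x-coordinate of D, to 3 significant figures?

39.4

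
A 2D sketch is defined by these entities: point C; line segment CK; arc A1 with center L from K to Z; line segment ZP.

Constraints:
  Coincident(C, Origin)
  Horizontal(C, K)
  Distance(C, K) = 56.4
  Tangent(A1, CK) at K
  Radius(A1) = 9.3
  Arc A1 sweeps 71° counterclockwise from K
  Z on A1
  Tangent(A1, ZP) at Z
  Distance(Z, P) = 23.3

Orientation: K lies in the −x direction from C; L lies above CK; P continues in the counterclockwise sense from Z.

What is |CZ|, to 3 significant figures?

48.0

C is at the origin; C and K share the same y with |CK| = 56.4 and K on the −x side, so K = (-56.4, 0.00). Since A1 is tangent to CK there, LK ⟂ CK, so L = K + (0, 9.3) = (-56.4, 9.30). On A1, K sits at bearing -90° from L; a 71° counterclockwise sweep puts Z at bearing -19°, so Z = L + 9.3·(cos -19°, sin -19°) = (-47.6, 6.27). Then |CZ| = |Z − C| = 48.0.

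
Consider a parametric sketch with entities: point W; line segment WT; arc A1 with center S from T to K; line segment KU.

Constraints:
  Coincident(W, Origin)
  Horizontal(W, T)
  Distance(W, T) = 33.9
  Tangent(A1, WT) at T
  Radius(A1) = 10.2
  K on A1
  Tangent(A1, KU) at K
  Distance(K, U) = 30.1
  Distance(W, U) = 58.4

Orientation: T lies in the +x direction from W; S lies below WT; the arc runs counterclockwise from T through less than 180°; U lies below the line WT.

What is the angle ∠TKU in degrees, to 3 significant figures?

119°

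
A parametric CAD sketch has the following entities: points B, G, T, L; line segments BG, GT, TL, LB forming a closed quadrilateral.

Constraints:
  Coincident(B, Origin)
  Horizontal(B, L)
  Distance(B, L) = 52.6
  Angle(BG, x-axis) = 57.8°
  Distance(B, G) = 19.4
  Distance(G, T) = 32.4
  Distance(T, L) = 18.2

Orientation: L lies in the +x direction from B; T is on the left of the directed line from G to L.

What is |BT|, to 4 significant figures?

45.37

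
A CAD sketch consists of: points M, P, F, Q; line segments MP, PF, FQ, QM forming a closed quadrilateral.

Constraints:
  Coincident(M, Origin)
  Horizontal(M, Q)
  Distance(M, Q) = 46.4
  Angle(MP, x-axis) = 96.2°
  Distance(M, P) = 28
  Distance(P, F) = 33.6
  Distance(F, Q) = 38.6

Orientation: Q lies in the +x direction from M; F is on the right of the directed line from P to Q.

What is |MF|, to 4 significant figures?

8.900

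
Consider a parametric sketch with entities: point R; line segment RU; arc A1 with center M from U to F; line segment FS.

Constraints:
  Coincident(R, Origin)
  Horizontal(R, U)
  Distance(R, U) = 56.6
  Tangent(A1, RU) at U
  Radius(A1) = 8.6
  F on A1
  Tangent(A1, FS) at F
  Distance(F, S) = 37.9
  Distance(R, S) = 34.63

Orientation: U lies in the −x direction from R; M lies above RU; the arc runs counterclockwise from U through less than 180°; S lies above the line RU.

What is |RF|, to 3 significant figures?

51.1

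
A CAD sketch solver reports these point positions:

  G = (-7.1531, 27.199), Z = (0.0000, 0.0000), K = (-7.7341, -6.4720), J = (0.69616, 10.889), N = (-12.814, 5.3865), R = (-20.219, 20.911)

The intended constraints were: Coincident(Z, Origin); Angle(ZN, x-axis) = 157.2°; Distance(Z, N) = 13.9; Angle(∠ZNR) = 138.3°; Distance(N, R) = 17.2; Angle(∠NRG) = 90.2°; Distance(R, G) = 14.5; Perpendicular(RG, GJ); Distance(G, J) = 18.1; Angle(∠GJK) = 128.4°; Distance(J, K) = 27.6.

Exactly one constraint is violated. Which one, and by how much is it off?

Distance(J, K) = 27.6 — off by 8.30.

Z = (0.00, 0.00) ✓; ZN at 157.2° ✓; |ZN| = 13.90 ✓; ∠ZNR = 138.3° ✓; |NR| = 17.20 ✓; ∠NRG = 90.20° ✓; |RG| = 14.50 ✓; ∠(RG, GJ) = 90.00° ✓; |GJ| = 18.10 ✓; ∠GJK = 128.4° ✓; |JK| = 19.30 ✗.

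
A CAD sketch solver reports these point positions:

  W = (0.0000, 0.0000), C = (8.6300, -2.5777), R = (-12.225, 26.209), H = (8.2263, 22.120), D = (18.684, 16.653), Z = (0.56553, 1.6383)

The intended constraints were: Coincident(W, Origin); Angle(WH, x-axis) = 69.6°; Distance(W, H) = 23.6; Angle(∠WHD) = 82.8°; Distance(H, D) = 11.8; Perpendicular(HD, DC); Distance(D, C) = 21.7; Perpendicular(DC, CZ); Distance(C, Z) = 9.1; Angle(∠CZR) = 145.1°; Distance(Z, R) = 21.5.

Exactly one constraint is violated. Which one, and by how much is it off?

Distance(Z, R) = 21.5 — off by 6.20.

W = (0.00, 0.00) ✓; WH at 69.60° ✓; |WH| = 23.60 ✓; ∠WHD = 82.80° ✓; |HD| = 11.80 ✓; ∠(HD, DC) = 90.00° ✓; |DC| = 21.70 ✓; ∠(DC, CZ) = 90.00° ✓; |CZ| = 9.100 ✓; ∠CZR = 145.1° ✓; |ZR| = 27.70 ✗.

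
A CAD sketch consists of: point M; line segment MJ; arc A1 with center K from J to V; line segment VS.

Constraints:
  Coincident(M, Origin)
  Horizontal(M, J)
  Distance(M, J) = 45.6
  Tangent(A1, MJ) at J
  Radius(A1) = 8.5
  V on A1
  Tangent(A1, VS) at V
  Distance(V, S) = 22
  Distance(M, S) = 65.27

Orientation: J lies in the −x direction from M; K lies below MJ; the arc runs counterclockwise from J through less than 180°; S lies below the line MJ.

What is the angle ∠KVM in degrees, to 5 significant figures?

20.404°

M is at the origin; M and J share the same y with |MJ| = 45.6 and J on the −x side, so J = (-45.600, 0.0000). A1 meets MJ tangentially, so KJ is at right angles to MJ, so K = J + (0, -8.5) = (-45.600, -8.5000). Since KV ⟂ VS (tangency), |KS| = √(8.5² + 22.0²) = 23.585 regardless of where V sits on A1. So S lies on both circle(M, 65.27) and circle(K, 23.585); the below-MJ intersection is S = (-59.004, -27.906). V is the foot of the tangent from S: V = (-53.865, -6.5146).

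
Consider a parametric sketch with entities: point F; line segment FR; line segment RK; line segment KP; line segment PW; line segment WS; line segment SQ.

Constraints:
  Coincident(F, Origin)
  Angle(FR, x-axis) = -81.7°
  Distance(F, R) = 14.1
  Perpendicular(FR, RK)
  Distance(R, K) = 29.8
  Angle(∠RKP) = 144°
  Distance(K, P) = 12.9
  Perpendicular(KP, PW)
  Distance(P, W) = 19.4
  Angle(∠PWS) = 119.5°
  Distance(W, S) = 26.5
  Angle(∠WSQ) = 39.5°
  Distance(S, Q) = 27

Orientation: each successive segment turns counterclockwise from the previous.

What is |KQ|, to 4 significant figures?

7.259

F is at the origin; FR runs at -81.7° with length 14.1, so R = (2.035, -13.95). The perpendicularity gives RK at right angles to FR, so RK runs at 8.300°; with |RK| = 29.8, K = (31.52, -9.650). ∠RKP = 144.0° gives KP at 44.30° from the x-axis; with |KP| = 12.9, P = (40.76, -0.6409). KP is perpendicular to PW, so PW runs at 134.3°; with |PW| = 19.4, W = (27.21, 13.24). ∠PWS = 119.5° gives WS at -165.2° from the x-axis; with |WS| = 26.5, S = (1.586, 6.474). ∠WSQ = 39.5° gives SQ at -24.70° from the x-axis; with |SQ| = 27.0, Q = (26.12, -4.808). Then |KQ| = |Q − K| = 7.259.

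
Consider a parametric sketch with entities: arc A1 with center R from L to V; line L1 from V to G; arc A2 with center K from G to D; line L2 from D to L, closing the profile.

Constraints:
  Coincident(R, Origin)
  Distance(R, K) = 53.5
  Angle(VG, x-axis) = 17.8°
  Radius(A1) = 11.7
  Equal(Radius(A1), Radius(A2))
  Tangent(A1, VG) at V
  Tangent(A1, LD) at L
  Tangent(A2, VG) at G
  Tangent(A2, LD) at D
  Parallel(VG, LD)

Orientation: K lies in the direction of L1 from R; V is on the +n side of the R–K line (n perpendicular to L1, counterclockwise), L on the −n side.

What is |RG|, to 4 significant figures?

54.76

Tangency of A1 to both parallel lines with radius 11.7 puts V and L at R ± 11.7·n: V = (-3.577, 11.14), L = (3.577, -11.14). Equal radii place G and D the same way about K: G = K + 11.7·n = (47.36, 27.49), D = K − 11.7·n = (54.52, 5.215). Then |RG| = |G − R| = 54.76.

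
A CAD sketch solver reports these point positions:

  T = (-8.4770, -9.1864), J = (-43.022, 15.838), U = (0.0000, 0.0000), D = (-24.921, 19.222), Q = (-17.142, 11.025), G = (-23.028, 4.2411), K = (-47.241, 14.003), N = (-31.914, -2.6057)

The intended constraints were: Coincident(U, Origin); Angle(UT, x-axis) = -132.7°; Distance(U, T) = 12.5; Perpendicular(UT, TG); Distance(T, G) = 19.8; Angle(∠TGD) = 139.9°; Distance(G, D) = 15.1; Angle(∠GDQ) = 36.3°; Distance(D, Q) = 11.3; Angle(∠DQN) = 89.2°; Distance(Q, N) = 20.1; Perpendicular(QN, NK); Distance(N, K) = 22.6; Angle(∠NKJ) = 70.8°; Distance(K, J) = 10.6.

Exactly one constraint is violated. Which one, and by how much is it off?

Distance(K, J) = 10.6 — off by 6.00.

U = (0.00, 0.00) ✓; UT at -132.7° ✓; |UT| = 12.50 ✓; ∠(UT, TG) = 90.00° ✓; |TG| = 19.80 ✓; ∠TGD = 139.9° ✓; |GD| = 15.10 ✓; ∠GDQ = 36.30° ✓; |DQ| = 11.30 ✓; ∠DQN = 89.20° ✓; |QN| = 20.10 ✓; ∠(QN, NK) = 90.00° ✓; |NK| = 22.60 ✓; ∠NKJ = 70.80° ✓; |KJ| = 4.601 ✗.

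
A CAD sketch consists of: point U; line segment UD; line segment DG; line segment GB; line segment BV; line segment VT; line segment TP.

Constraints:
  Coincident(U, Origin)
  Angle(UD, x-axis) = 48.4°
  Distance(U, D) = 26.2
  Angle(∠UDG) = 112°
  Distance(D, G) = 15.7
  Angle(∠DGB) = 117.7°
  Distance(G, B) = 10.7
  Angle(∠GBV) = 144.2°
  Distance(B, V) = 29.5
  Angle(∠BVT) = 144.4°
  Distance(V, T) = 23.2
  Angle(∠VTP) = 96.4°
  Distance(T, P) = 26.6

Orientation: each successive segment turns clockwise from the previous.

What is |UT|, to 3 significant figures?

32.8

U is at the origin; UD runs at 48.4° with length 26.2, so D = (17.4, 19.6). ∠UDG = 112.0° gives DG at -19.6° from the x-axis; with |DG| = 15.7, G = (32.2, 14.3). ∠DGB = 117.7° gives GB at -81.9° from the x-axis; with |GB| = 10.7, B = (33.7, 3.73). ∠GBV = 144.2° gives BV at -118° from the x-axis; with |BV| = 29.5, V = (20.0, -22.4). ∠BVT = 144.4° gives VT at -153° from the x-axis; with |VT| = 23.2, T = (-0.746, -32.8). Then |UT| = |T − U| = 32.8.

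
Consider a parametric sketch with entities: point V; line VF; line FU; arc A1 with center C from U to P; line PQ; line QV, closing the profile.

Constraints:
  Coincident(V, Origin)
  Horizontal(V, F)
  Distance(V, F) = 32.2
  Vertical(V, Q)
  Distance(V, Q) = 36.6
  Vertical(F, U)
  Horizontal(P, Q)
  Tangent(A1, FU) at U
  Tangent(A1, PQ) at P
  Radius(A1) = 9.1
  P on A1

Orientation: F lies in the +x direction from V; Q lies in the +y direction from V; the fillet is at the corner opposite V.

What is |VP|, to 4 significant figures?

43.28

V is at the origin; V and F share the same y with |VF| = 32.2 and F on the +x side, so F = (32.20, 0.000). V and Q share the same x with |VQ| = 36.6 and Q on the +y side, so Q = (0.000, 36.60). The virtual corner opposite V is at (32.20, 36.60). A1 meets FU tangentially, so CU is at right angles to FU and tangency of A1 to PQ means the radius CP is perpendicular to PQ, with radius 9.1, so the center C sits 9.1 in from both sides at C = (23.10, 27.50). That places the tangent points at U = (32.20, 27.50) on FU and P = (23.10, 36.60) on PQ. Then |VP| = |P − V| = 43.28.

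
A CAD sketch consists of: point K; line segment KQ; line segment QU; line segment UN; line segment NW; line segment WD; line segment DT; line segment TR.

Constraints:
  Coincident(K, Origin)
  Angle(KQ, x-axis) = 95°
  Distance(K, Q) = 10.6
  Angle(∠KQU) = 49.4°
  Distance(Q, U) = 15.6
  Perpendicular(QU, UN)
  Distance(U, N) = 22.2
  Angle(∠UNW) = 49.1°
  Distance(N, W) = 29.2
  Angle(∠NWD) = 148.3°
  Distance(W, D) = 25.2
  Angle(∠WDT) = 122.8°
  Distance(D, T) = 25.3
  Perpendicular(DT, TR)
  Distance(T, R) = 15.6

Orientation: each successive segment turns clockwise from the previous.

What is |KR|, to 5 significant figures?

39.147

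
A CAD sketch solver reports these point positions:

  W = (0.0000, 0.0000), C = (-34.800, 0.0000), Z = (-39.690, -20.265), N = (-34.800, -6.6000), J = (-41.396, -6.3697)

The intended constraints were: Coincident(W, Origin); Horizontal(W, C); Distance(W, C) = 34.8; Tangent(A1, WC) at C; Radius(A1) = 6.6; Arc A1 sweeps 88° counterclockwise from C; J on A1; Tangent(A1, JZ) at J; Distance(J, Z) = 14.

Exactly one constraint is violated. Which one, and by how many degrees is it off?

Tangent(A1, JZ) at J — off by 9.00°.

W = (0.00, 0.00) ✓; W.y = 0.00, C.y = 0.00 ✓; |WC| = 34.80 ✓; ∠(NC, CW) = 90.00° ✓; |NC| = 6.600 ✓; bearing(N→J) − bearing(N→C) = 88.00° ✓; |NJ| = 6.600 ✓; ∠(NJ, JZ) = 81.00° ✗; |JZ| = 14.00 ✓.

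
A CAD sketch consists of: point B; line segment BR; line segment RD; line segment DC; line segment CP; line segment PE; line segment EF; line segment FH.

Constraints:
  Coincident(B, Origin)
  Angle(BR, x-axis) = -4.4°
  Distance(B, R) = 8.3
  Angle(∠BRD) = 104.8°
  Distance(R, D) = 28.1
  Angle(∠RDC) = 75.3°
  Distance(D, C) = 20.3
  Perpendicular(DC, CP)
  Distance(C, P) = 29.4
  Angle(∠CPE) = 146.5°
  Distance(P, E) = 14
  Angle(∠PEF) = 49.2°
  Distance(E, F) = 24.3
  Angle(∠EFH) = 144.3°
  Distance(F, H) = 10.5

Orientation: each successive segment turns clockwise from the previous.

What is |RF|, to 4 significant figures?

9.567

B is at the origin; BR runs at -4.4° with length 8.3, so R = (8.276, -0.6368). ∠BRD = 104.8° gives RD at -79.60° from the x-axis; with |RD| = 28.1, D = (13.35, -28.28). ∠RDC = 75.3° gives DC at 175.7° from the x-axis; with |DC| = 20.3, C = (-6.895, -26.75). The perpendicularity gives CP at right angles to DC, so CP runs at 85.70°; with |CP| = 29.4, P = (-4.690, 2.564). ∠CPE = 146.5° gives PE at 52.20° from the x-axis; with |PE| = 14.0, E = (3.890, 13.63). ∠PEF = 49.2° gives EF at -78.60° from the x-axis; with |EF| = 24.3, F = (8.693, -10.19). Then |RF| = |F − R| = 9.567.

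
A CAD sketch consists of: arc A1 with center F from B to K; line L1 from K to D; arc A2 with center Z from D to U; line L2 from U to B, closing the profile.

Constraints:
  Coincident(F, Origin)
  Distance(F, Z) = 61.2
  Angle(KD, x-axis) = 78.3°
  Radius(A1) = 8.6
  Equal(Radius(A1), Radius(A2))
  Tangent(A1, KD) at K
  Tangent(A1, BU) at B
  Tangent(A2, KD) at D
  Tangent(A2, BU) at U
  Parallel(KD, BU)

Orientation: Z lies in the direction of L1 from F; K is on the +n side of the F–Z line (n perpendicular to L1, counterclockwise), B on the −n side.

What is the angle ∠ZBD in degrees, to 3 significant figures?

7.70°

The slot axis is L1's direction at 78.3°, so u = (cos 78.3°, sin 78.3°) = (0.203, 0.979) and n = (−sin 78.3°, cos 78.3°) = (-0.979, 0.203). F is at the origin and Z lies 61.2 along u from F, so Z = 61.2·u = (12.4, 59.9). Tangency of A1 to both parallel lines with radius 8.6 puts K and B at F ± 8.6·n: K = (-8.42, 1.74), B = (8.42, -1.74). Equal radii place D and U the same way about Z: D = Z + 8.6·n = (3.99, 61.7), U = Z − 8.6·n = (20.8, 58.2). Then cos ∠ZBD = BZ·BD / (|BZ||BD|), giving 7.70°.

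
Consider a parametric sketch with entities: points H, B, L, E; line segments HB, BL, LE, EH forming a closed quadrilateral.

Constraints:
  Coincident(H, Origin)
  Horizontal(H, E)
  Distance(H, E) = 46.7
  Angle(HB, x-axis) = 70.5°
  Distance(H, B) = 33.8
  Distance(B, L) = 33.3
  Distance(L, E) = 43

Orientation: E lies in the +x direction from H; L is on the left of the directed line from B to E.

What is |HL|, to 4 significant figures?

60.49

H is at the origin; HE is horizontal with |HE| = 46.7 and E in +x, so E = (46.7, 0). HB runs at 70.5° with |HB| = 33.8, so B = (11.28, 31.86). L is determined by |BL| = 33.3 and |LE| = 43.0 together: it lies at the intersection of circle(B, 33.3) and circle(E, 43.0). With |BE| = 47.64, the foot of the radical line on BE is 16.05 from B and the perpendicular offset is √(33.3² − 16.05²) = 29.18. Taking the left-of-BE solution: L = (42.73, 42.82).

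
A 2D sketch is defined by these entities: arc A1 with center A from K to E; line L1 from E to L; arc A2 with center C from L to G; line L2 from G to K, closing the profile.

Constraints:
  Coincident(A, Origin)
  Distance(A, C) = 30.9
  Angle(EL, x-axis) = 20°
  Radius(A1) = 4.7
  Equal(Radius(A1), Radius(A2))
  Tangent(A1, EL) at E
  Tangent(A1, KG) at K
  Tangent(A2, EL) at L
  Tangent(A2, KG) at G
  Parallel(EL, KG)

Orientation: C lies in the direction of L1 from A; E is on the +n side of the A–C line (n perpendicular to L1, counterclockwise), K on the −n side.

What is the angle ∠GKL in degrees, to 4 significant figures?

16.92°

The slot axis is L1's direction at 20.0°, so u = (cos 20.0°, sin 20.0°) = (0.9397, 0.3420) and n = (−sin 20.0°, cos 20.0°) = (-0.3420, 0.9397). A is at the origin and C lies 30.9 along u from A, so C = 30.9·u = (29.04, 10.57). Tangency of A1 to both parallel lines with radius 4.7 puts E and K at A ± 4.7·n: E = (-1.607, 4.417), K = (1.607, -4.417). Equal radii place L and G the same way about C: L = C + 4.7·n = (27.43, 14.98), G = C − 4.7·n = (30.64, 6.152). Then cos ∠GKL = KG·KL / (|KG||KL|), giving 16.92°.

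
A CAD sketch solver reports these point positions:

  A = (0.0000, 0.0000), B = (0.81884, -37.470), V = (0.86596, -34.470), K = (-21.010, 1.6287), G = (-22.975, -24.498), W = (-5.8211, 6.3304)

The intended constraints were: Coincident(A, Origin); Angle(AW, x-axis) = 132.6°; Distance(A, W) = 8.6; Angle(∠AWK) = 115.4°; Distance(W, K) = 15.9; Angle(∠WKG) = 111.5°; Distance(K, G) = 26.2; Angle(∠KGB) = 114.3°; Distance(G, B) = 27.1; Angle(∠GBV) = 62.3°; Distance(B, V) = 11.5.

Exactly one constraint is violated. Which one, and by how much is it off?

Distance(B, V) = 11.5 — off by 8.50.

A = (0.00, 0.00) ✓; AW at 132.6° ✓; |AW| = 8.600 ✓; ∠AWK = 115.4° ✓; |WK| = 15.90 ✓; ∠WKG = 111.5° ✓; |KG| = 26.20 ✓; ∠KGB = 114.3° ✓; |GB| = 27.10 ✓; ∠GBV = 62.30° ✓; |BV| = 3.000 ✗.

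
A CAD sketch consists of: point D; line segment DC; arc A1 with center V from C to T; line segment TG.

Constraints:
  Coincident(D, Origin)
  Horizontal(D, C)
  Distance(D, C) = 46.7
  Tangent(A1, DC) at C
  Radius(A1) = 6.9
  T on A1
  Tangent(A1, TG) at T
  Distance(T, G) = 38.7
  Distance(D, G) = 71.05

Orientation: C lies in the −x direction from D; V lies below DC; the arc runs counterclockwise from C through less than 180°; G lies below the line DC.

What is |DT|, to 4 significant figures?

54.02

D is at the origin; D and C share the same y with |DC| = 46.7 and C on the −x side, so C = (-46.70, 0.000). A1 meets DC tangentially, so VC is at right angles to DC, so V = C + (0, -6.9) = (-46.70, -6.900). Since VT ⟂ TG (tangency), |VG| = √(6.9² + 38.7²) = 39.31 regardless of where T sits on A1. So G lies on both circle(D, 71.05) and circle(V, 39.31); the below-DC intersection is G = (-54.66, -45.40). T is the foot of the tangent from G: T = (-53.60, -6.711).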